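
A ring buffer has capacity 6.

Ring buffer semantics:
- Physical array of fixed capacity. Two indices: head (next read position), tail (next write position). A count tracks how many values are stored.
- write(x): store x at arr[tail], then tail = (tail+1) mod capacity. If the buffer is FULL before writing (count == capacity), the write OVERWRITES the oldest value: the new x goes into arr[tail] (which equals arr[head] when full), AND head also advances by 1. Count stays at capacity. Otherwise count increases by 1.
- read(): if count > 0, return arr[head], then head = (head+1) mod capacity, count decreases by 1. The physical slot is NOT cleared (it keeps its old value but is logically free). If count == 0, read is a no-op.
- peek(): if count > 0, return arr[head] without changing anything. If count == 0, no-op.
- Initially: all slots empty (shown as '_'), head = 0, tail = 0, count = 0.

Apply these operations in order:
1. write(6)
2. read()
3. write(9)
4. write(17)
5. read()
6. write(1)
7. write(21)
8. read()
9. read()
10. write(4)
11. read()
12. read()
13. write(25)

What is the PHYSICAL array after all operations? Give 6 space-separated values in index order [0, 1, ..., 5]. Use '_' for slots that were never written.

After op 1 (write(6)): arr=[6 _ _ _ _ _] head=0 tail=1 count=1
After op 2 (read()): arr=[6 _ _ _ _ _] head=1 tail=1 count=0
After op 3 (write(9)): arr=[6 9 _ _ _ _] head=1 tail=2 count=1
After op 4 (write(17)): arr=[6 9 17 _ _ _] head=1 tail=3 count=2
After op 5 (read()): arr=[6 9 17 _ _ _] head=2 tail=3 count=1
After op 6 (write(1)): arr=[6 9 17 1 _ _] head=2 tail=4 count=2
After op 7 (write(21)): arr=[6 9 17 1 21 _] head=2 tail=5 count=3
After op 8 (read()): arr=[6 9 17 1 21 _] head=3 tail=5 count=2
After op 9 (read()): arr=[6 9 17 1 21 _] head=4 tail=5 count=1
After op 10 (write(4)): arr=[6 9 17 1 21 4] head=4 tail=0 count=2
After op 11 (read()): arr=[6 9 17 1 21 4] head=5 tail=0 count=1
After op 12 (read()): arr=[6 9 17 1 21 4] head=0 tail=0 count=0
After op 13 (write(25)): arr=[25 9 17 1 21 4] head=0 tail=1 count=1

Answer: 25 9 17 1 21 4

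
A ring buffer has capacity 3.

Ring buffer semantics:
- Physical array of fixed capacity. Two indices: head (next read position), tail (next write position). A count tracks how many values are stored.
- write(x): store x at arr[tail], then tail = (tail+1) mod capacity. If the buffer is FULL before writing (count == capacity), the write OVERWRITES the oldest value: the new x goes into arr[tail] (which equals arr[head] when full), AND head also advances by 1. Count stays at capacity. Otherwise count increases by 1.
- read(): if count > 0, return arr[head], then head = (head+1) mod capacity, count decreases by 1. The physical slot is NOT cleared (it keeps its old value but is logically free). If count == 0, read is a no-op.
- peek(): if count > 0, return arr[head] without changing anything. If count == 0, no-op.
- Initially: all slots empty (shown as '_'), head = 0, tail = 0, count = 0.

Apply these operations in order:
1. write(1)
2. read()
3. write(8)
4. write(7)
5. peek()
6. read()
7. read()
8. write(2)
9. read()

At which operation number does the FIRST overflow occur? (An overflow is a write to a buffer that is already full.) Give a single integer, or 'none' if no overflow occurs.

Answer: none

Derivation:
After op 1 (write(1)): arr=[1 _ _] head=0 tail=1 count=1
After op 2 (read()): arr=[1 _ _] head=1 tail=1 count=0
After op 3 (write(8)): arr=[1 8 _] head=1 tail=2 count=1
After op 4 (write(7)): arr=[1 8 7] head=1 tail=0 count=2
After op 5 (peek()): arr=[1 8 7] head=1 tail=0 count=2
After op 6 (read()): arr=[1 8 7] head=2 tail=0 count=1
After op 7 (read()): arr=[1 8 7] head=0 tail=0 count=0
After op 8 (write(2)): arr=[2 8 7] head=0 tail=1 count=1
After op 9 (read()): arr=[2 8 7] head=1 tail=1 count=0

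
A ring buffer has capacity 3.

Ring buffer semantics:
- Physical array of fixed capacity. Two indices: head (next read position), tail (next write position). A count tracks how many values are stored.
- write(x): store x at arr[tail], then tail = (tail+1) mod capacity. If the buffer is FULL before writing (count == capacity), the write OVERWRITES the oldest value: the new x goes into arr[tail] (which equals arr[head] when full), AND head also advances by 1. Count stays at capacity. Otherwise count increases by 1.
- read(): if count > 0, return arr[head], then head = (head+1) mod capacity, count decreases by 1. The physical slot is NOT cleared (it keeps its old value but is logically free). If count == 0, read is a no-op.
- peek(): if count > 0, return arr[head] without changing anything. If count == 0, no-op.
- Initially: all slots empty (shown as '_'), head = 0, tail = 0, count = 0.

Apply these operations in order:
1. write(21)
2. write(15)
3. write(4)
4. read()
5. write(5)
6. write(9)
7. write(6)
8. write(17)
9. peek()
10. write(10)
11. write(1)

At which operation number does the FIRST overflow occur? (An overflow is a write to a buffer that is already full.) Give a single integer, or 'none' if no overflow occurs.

After op 1 (write(21)): arr=[21 _ _] head=0 tail=1 count=1
After op 2 (write(15)): arr=[21 15 _] head=0 tail=2 count=2
After op 3 (write(4)): arr=[21 15 4] head=0 tail=0 count=3
After op 4 (read()): arr=[21 15 4] head=1 tail=0 count=2
After op 5 (write(5)): arr=[5 15 4] head=1 tail=1 count=3
After op 6 (write(9)): arr=[5 9 4] head=2 tail=2 count=3
After op 7 (write(6)): arr=[5 9 6] head=0 tail=0 count=3
After op 8 (write(17)): arr=[17 9 6] head=1 tail=1 count=3
After op 9 (peek()): arr=[17 9 6] head=1 tail=1 count=3
After op 10 (write(10)): arr=[17 10 6] head=2 tail=2 count=3
After op 11 (write(1)): arr=[17 10 1] head=0 tail=0 count=3

Answer: 6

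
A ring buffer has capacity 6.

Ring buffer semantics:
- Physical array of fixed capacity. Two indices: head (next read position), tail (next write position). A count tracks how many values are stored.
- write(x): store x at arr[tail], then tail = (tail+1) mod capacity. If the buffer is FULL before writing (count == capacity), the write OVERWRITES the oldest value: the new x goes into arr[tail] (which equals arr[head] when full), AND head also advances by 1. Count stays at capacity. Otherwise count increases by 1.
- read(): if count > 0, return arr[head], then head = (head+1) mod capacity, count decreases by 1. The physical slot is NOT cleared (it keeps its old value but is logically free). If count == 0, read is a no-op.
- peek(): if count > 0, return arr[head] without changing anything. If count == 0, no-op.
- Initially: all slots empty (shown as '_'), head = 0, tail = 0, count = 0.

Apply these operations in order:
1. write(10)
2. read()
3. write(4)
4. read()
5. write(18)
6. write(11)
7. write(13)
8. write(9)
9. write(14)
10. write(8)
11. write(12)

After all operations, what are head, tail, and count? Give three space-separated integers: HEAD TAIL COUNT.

After op 1 (write(10)): arr=[10 _ _ _ _ _] head=0 tail=1 count=1
After op 2 (read()): arr=[10 _ _ _ _ _] head=1 tail=1 count=0
After op 3 (write(4)): arr=[10 4 _ _ _ _] head=1 tail=2 count=1
After op 4 (read()): arr=[10 4 _ _ _ _] head=2 tail=2 count=0
After op 5 (write(18)): arr=[10 4 18 _ _ _] head=2 tail=3 count=1
After op 6 (write(11)): arr=[10 4 18 11 _ _] head=2 tail=4 count=2
After op 7 (write(13)): arr=[10 4 18 11 13 _] head=2 tail=5 count=3
After op 8 (write(9)): arr=[10 4 18 11 13 9] head=2 tail=0 count=4
After op 9 (write(14)): arr=[14 4 18 11 13 9] head=2 tail=1 count=5
After op 10 (write(8)): arr=[14 8 18 11 13 9] head=2 tail=2 count=6
After op 11 (write(12)): arr=[14 8 12 11 13 9] head=3 tail=3 count=6

Answer: 3 3 6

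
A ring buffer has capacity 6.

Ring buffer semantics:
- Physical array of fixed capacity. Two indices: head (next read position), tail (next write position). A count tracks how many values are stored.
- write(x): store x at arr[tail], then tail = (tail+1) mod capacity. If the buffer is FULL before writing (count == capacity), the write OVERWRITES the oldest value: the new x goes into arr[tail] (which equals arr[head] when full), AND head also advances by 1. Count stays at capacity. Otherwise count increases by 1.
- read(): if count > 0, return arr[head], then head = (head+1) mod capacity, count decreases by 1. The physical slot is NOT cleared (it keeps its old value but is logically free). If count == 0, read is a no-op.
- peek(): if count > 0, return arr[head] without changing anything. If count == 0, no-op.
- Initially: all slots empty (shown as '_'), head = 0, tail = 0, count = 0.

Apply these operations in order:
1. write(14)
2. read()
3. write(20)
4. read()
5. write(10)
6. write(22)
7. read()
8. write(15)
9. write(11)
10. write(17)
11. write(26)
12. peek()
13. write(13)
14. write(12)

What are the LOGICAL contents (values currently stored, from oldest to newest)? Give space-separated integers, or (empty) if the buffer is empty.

Answer: 15 11 17 26 13 12

Derivation:
After op 1 (write(14)): arr=[14 _ _ _ _ _] head=0 tail=1 count=1
After op 2 (read()): arr=[14 _ _ _ _ _] head=1 tail=1 count=0
After op 3 (write(20)): arr=[14 20 _ _ _ _] head=1 tail=2 count=1
After op 4 (read()): arr=[14 20 _ _ _ _] head=2 tail=2 count=0
After op 5 (write(10)): arr=[14 20 10 _ _ _] head=2 tail=3 count=1
After op 6 (write(22)): arr=[14 20 10 22 _ _] head=2 tail=4 count=2
After op 7 (read()): arr=[14 20 10 22 _ _] head=3 tail=4 count=1
After op 8 (write(15)): arr=[14 20 10 22 15 _] head=3 tail=5 count=2
After op 9 (write(11)): arr=[14 20 10 22 15 11] head=3 tail=0 count=3
After op 10 (write(17)): arr=[17 20 10 22 15 11] head=3 tail=1 count=4
After op 11 (write(26)): arr=[17 26 10 22 15 11] head=3 tail=2 count=5
After op 12 (peek()): arr=[17 26 10 22 15 11] head=3 tail=2 count=5
After op 13 (write(13)): arr=[17 26 13 22 15 11] head=3 tail=3 count=6
After op 14 (write(12)): arr=[17 26 13 12 15 11] head=4 tail=4 count=6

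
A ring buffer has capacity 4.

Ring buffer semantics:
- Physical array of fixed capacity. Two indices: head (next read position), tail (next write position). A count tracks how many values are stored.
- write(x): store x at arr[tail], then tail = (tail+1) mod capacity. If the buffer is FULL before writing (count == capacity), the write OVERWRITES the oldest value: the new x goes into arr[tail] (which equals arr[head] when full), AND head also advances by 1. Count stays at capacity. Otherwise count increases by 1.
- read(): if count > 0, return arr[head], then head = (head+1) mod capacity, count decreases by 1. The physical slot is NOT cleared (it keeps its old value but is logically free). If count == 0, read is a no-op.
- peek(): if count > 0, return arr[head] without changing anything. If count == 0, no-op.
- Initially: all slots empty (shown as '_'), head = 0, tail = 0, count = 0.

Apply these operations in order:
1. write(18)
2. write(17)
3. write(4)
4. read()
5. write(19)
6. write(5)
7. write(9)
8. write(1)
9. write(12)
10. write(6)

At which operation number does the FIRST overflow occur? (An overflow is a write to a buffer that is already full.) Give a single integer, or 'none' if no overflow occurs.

Answer: 7

Derivation:
After op 1 (write(18)): arr=[18 _ _ _] head=0 tail=1 count=1
After op 2 (write(17)): arr=[18 17 _ _] head=0 tail=2 count=2
After op 3 (write(4)): arr=[18 17 4 _] head=0 tail=3 count=3
After op 4 (read()): arr=[18 17 4 _] head=1 tail=3 count=2
After op 5 (write(19)): arr=[18 17 4 19] head=1 tail=0 count=3
After op 6 (write(5)): arr=[5 17 4 19] head=1 tail=1 count=4
After op 7 (write(9)): arr=[5 9 4 19] head=2 tail=2 count=4
After op 8 (write(1)): arr=[5 9 1 19] head=3 tail=3 count=4
After op 9 (write(12)): arr=[5 9 1 12] head=0 tail=0 count=4
After op 10 (write(6)): arr=[6 9 1 12] head=1 tail=1 count=4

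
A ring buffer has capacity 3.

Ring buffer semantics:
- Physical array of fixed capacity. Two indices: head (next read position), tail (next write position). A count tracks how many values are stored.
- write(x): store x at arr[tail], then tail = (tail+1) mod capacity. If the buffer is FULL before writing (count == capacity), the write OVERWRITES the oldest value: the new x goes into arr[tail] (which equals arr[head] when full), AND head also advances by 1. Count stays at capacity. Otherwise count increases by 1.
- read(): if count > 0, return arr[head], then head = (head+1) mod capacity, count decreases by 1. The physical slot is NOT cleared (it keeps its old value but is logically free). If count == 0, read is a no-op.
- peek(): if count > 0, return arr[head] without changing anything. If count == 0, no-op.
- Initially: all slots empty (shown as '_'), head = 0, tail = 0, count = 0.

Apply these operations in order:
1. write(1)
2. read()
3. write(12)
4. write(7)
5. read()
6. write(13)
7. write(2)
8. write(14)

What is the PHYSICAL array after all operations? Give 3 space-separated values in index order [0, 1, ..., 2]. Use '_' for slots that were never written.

Answer: 13 2 14

Derivation:
After op 1 (write(1)): arr=[1 _ _] head=0 tail=1 count=1
After op 2 (read()): arr=[1 _ _] head=1 tail=1 count=0
After op 3 (write(12)): arr=[1 12 _] head=1 tail=2 count=1
After op 4 (write(7)): arr=[1 12 7] head=1 tail=0 count=2
After op 5 (read()): arr=[1 12 7] head=2 tail=0 count=1
After op 6 (write(13)): arr=[13 12 7] head=2 tail=1 count=2
After op 7 (write(2)): arr=[13 2 7] head=2 tail=2 count=3
After op 8 (write(14)): arr=[13 2 14] head=0 tail=0 count=3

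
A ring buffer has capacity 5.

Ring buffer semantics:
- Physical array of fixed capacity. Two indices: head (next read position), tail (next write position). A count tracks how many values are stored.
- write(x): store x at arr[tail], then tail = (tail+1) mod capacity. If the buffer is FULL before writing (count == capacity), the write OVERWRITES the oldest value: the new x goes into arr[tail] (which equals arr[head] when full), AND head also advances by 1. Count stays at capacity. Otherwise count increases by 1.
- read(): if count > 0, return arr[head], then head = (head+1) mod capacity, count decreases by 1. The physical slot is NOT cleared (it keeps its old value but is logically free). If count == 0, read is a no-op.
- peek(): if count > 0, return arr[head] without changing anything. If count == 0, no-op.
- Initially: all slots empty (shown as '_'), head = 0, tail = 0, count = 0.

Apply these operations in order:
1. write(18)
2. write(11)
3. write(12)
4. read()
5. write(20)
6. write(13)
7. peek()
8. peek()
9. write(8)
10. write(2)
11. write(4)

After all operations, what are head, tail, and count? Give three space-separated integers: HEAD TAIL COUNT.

Answer: 3 3 5

Derivation:
After op 1 (write(18)): arr=[18 _ _ _ _] head=0 tail=1 count=1
After op 2 (write(11)): arr=[18 11 _ _ _] head=0 tail=2 count=2
After op 3 (write(12)): arr=[18 11 12 _ _] head=0 tail=3 count=3
After op 4 (read()): arr=[18 11 12 _ _] head=1 tail=3 count=2
After op 5 (write(20)): arr=[18 11 12 20 _] head=1 tail=4 count=3
After op 6 (write(13)): arr=[18 11 12 20 13] head=1 tail=0 count=4
After op 7 (peek()): arr=[18 11 12 20 13] head=1 tail=0 count=4
After op 8 (peek()): arr=[18 11 12 20 13] head=1 tail=0 count=4
After op 9 (write(8)): arr=[8 11 12 20 13] head=1 tail=1 count=5
After op 10 (write(2)): arr=[8 2 12 20 13] head=2 tail=2 count=5
After op 11 (write(4)): arr=[8 2 4 20 13] head=3 tail=3 count=5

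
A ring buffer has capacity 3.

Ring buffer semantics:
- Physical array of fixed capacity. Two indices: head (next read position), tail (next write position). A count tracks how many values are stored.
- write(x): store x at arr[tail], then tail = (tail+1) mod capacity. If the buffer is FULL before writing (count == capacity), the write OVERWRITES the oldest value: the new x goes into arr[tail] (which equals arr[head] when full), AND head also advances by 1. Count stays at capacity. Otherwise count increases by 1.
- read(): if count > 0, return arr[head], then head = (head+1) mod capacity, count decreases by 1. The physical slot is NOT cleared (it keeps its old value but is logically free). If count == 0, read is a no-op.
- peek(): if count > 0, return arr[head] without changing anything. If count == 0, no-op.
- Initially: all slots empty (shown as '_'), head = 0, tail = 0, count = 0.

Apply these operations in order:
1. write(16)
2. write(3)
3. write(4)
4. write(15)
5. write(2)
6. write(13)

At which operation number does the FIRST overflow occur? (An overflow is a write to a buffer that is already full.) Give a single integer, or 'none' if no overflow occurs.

Answer: 4

Derivation:
After op 1 (write(16)): arr=[16 _ _] head=0 tail=1 count=1
After op 2 (write(3)): arr=[16 3 _] head=0 tail=2 count=2
After op 3 (write(4)): arr=[16 3 4] head=0 tail=0 count=3
After op 4 (write(15)): arr=[15 3 4] head=1 tail=1 count=3
After op 5 (write(2)): arr=[15 2 4] head=2 tail=2 count=3
After op 6 (write(13)): arr=[15 2 13] head=0 tail=0 count=3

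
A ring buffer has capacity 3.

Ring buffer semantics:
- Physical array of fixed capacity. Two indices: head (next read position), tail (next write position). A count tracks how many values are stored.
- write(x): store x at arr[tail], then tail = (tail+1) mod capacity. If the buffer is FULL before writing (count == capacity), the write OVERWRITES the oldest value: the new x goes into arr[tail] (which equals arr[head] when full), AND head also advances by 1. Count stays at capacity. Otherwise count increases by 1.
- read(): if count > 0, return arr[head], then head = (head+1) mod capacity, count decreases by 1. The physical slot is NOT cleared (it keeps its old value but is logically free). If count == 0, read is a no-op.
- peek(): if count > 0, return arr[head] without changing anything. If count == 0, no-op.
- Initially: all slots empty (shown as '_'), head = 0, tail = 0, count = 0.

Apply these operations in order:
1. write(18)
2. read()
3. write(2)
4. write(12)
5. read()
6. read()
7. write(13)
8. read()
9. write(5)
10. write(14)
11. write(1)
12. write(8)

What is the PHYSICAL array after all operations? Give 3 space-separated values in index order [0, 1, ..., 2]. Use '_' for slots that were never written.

Answer: 1 8 14

Derivation:
After op 1 (write(18)): arr=[18 _ _] head=0 tail=1 count=1
After op 2 (read()): arr=[18 _ _] head=1 tail=1 count=0
After op 3 (write(2)): arr=[18 2 _] head=1 tail=2 count=1
After op 4 (write(12)): arr=[18 2 12] head=1 tail=0 count=2
After op 5 (read()): arr=[18 2 12] head=2 tail=0 count=1
After op 6 (read()): arr=[18 2 12] head=0 tail=0 count=0
After op 7 (write(13)): arr=[13 2 12] head=0 tail=1 count=1
After op 8 (read()): arr=[13 2 12] head=1 tail=1 count=0
After op 9 (write(5)): arr=[13 5 12] head=1 tail=2 count=1
After op 10 (write(14)): arr=[13 5 14] head=1 tail=0 count=2
After op 11 (write(1)): arr=[1 5 14] head=1 tail=1 count=3
After op 12 (write(8)): arr=[1 8 14] head=2 tail=2 count=3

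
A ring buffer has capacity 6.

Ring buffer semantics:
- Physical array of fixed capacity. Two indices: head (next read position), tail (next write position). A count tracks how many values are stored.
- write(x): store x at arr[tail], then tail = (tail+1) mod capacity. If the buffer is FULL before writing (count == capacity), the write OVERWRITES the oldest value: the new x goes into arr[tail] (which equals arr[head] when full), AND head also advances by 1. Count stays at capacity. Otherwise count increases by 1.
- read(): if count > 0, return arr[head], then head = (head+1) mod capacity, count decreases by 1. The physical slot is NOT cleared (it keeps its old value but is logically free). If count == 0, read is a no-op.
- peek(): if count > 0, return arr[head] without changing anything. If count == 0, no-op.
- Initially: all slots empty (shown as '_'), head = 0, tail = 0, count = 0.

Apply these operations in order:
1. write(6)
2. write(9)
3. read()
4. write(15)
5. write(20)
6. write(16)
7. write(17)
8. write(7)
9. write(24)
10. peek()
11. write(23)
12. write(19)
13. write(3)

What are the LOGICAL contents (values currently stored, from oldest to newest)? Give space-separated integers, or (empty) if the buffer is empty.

Answer: 17 7 24 23 19 3

Derivation:
After op 1 (write(6)): arr=[6 _ _ _ _ _] head=0 tail=1 count=1
After op 2 (write(9)): arr=[6 9 _ _ _ _] head=0 tail=2 count=2
After op 3 (read()): arr=[6 9 _ _ _ _] head=1 tail=2 count=1
After op 4 (write(15)): arr=[6 9 15 _ _ _] head=1 tail=3 count=2
After op 5 (write(20)): arr=[6 9 15 20 _ _] head=1 tail=4 count=3
After op 6 (write(16)): arr=[6 9 15 20 16 _] head=1 tail=5 count=4
After op 7 (write(17)): arr=[6 9 15 20 16 17] head=1 tail=0 count=5
After op 8 (write(7)): arr=[7 9 15 20 16 17] head=1 tail=1 count=6
After op 9 (write(24)): arr=[7 24 15 20 16 17] head=2 tail=2 count=6
After op 10 (peek()): arr=[7 24 15 20 16 17] head=2 tail=2 count=6
After op 11 (write(23)): arr=[7 24 23 20 16 17] head=3 tail=3 count=6
After op 12 (write(19)): arr=[7 24 23 19 16 17] head=4 tail=4 count=6
After op 13 (write(3)): arr=[7 24 23 19 3 17] head=5 tail=5 count=6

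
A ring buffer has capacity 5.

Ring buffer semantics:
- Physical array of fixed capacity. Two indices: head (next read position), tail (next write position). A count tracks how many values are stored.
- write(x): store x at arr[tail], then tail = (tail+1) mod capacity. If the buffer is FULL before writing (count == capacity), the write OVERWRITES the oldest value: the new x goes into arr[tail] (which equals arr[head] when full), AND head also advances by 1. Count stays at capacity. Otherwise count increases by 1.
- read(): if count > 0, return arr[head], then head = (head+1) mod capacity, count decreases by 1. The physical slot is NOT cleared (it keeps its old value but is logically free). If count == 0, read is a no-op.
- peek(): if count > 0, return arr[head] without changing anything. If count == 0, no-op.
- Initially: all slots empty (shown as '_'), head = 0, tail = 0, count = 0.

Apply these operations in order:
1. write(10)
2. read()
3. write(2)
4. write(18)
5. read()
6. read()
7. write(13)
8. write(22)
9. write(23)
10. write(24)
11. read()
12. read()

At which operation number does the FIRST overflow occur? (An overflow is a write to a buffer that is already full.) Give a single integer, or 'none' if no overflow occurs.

Answer: none

Derivation:
After op 1 (write(10)): arr=[10 _ _ _ _] head=0 tail=1 count=1
After op 2 (read()): arr=[10 _ _ _ _] head=1 tail=1 count=0
After op 3 (write(2)): arr=[10 2 _ _ _] head=1 tail=2 count=1
After op 4 (write(18)): arr=[10 2 18 _ _] head=1 tail=3 count=2
After op 5 (read()): arr=[10 2 18 _ _] head=2 tail=3 count=1
After op 6 (read()): arr=[10 2 18 _ _] head=3 tail=3 count=0
After op 7 (write(13)): arr=[10 2 18 13 _] head=3 tail=4 count=1
After op 8 (write(22)): arr=[10 2 18 13 22] head=3 tail=0 count=2
After op 9 (write(23)): arr=[23 2 18 13 22] head=3 tail=1 count=3
After op 10 (write(24)): arr=[23 24 18 13 22] head=3 tail=2 count=4
After op 11 (read()): arr=[23 24 18 13 22] head=4 tail=2 count=3
After op 12 (read()): arr=[23 24 18 13 22] head=0 tail=2 count=2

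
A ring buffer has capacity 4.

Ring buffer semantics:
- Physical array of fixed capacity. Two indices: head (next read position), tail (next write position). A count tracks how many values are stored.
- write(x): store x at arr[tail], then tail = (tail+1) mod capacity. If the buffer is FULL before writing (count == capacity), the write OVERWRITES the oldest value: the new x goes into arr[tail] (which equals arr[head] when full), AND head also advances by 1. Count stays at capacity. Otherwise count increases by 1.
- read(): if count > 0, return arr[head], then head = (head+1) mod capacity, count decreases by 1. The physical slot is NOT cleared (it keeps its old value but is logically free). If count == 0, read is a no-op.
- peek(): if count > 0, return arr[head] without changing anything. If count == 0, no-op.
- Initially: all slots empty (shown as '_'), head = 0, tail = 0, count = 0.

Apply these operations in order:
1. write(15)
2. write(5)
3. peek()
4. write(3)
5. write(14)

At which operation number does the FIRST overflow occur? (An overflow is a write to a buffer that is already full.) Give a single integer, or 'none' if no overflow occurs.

After op 1 (write(15)): arr=[15 _ _ _] head=0 tail=1 count=1
After op 2 (write(5)): arr=[15 5 _ _] head=0 tail=2 count=2
After op 3 (peek()): arr=[15 5 _ _] head=0 tail=2 count=2
After op 4 (write(3)): arr=[15 5 3 _] head=0 tail=3 count=3
After op 5 (write(14)): arr=[15 5 3 14] head=0 tail=0 count=4

Answer: none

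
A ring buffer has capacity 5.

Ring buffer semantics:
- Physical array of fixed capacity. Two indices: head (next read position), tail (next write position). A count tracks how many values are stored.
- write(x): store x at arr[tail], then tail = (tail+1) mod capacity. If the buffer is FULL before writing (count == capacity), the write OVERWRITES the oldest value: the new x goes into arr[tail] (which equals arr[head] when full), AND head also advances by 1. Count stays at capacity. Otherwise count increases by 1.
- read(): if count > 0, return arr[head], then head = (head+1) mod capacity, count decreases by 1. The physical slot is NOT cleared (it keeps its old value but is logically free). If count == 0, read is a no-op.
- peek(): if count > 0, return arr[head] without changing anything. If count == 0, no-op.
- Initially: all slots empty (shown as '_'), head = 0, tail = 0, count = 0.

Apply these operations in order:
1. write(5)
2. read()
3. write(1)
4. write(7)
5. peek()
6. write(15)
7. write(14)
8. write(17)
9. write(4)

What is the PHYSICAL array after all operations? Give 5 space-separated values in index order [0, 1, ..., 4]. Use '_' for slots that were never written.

Answer: 17 4 7 15 14

Derivation:
After op 1 (write(5)): arr=[5 _ _ _ _] head=0 tail=1 count=1
After op 2 (read()): arr=[5 _ _ _ _] head=1 tail=1 count=0
After op 3 (write(1)): arr=[5 1 _ _ _] head=1 tail=2 count=1
After op 4 (write(7)): arr=[5 1 7 _ _] head=1 tail=3 count=2
After op 5 (peek()): arr=[5 1 7 _ _] head=1 tail=3 count=2
After op 6 (write(15)): arr=[5 1 7 15 _] head=1 tail=4 count=3
After op 7 (write(14)): arr=[5 1 7 15 14] head=1 tail=0 count=4
After op 8 (write(17)): arr=[17 1 7 15 14] head=1 tail=1 count=5
After op 9 (write(4)): arr=[17 4 7 15 14] head=2 tail=2 count=5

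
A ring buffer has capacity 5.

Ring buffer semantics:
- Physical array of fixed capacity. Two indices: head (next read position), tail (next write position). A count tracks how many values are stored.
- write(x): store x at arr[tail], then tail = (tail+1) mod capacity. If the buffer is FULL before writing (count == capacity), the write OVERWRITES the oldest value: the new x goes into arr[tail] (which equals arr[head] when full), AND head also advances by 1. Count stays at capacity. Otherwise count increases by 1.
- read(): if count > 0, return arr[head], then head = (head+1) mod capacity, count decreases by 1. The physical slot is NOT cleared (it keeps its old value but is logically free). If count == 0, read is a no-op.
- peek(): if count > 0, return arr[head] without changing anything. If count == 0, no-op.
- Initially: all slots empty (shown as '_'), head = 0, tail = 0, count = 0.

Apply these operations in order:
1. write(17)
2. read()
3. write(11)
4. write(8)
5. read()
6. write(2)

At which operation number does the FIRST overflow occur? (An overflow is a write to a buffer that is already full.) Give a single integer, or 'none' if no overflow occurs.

Answer: none

Derivation:
After op 1 (write(17)): arr=[17 _ _ _ _] head=0 tail=1 count=1
After op 2 (read()): arr=[17 _ _ _ _] head=1 tail=1 count=0
After op 3 (write(11)): arr=[17 11 _ _ _] head=1 tail=2 count=1
After op 4 (write(8)): arr=[17 11 8 _ _] head=1 tail=3 count=2
After op 5 (read()): arr=[17 11 8 _ _] head=2 tail=3 count=1
After op 6 (write(2)): arr=[17 11 8 2 _] head=2 tail=4 count=2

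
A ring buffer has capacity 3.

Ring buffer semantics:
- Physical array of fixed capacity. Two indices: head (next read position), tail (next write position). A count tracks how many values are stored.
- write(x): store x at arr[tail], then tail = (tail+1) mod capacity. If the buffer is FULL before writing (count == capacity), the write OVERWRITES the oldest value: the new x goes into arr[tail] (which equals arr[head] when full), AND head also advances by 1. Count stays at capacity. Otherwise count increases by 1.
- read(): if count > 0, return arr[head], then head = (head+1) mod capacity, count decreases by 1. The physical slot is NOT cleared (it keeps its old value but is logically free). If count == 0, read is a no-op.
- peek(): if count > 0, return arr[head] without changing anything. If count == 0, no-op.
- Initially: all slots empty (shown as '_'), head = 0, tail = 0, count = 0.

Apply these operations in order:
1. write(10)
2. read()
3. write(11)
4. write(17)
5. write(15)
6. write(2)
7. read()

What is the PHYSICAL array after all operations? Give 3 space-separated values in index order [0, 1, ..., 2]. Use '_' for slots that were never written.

After op 1 (write(10)): arr=[10 _ _] head=0 tail=1 count=1
After op 2 (read()): arr=[10 _ _] head=1 tail=1 count=0
After op 3 (write(11)): arr=[10 11 _] head=1 tail=2 count=1
After op 4 (write(17)): arr=[10 11 17] head=1 tail=0 count=2
After op 5 (write(15)): arr=[15 11 17] head=1 tail=1 count=3
After op 6 (write(2)): arr=[15 2 17] head=2 tail=2 count=3
After op 7 (read()): arr=[15 2 17] head=0 tail=2 count=2

Answer: 15 2 17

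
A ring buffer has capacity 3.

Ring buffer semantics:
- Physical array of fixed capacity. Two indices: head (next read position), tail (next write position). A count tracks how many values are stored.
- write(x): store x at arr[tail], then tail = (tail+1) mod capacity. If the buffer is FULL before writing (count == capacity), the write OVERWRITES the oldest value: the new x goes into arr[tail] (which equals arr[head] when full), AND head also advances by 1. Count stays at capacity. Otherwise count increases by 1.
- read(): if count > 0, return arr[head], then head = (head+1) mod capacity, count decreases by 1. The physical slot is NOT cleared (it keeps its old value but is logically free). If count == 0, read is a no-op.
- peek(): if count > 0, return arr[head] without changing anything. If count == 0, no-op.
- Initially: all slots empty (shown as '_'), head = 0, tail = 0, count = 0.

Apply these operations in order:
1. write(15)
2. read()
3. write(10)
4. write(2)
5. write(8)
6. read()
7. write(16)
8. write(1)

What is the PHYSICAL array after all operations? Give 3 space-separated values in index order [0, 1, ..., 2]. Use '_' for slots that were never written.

After op 1 (write(15)): arr=[15 _ _] head=0 tail=1 count=1
After op 2 (read()): arr=[15 _ _] head=1 tail=1 count=0
After op 3 (write(10)): arr=[15 10 _] head=1 tail=2 count=1
After op 4 (write(2)): arr=[15 10 2] head=1 tail=0 count=2
After op 5 (write(8)): arr=[8 10 2] head=1 tail=1 count=3
After op 6 (read()): arr=[8 10 2] head=2 tail=1 count=2
After op 7 (write(16)): arr=[8 16 2] head=2 tail=2 count=3
After op 8 (write(1)): arr=[8 16 1] head=0 tail=0 count=3

Answer: 8 16 1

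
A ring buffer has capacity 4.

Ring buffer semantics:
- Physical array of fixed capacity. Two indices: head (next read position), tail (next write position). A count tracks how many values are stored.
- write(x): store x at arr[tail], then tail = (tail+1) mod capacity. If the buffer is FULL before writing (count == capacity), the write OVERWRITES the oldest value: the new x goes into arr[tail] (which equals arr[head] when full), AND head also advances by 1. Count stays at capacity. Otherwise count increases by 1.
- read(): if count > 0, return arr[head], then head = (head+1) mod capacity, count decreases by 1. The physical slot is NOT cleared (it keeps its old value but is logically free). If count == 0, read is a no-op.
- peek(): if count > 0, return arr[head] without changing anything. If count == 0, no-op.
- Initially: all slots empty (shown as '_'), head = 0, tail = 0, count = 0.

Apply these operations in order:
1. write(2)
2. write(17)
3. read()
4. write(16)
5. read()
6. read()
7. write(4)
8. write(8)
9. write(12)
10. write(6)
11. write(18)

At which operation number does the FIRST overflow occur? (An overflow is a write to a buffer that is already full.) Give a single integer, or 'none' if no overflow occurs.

Answer: 11

Derivation:
After op 1 (write(2)): arr=[2 _ _ _] head=0 tail=1 count=1
After op 2 (write(17)): arr=[2 17 _ _] head=0 tail=2 count=2
After op 3 (read()): arr=[2 17 _ _] head=1 tail=2 count=1
After op 4 (write(16)): arr=[2 17 16 _] head=1 tail=3 count=2
After op 5 (read()): arr=[2 17 16 _] head=2 tail=3 count=1
After op 6 (read()): arr=[2 17 16 _] head=3 tail=3 count=0
After op 7 (write(4)): arr=[2 17 16 4] head=3 tail=0 count=1
After op 8 (write(8)): arr=[8 17 16 4] head=3 tail=1 count=2
After op 9 (write(12)): arr=[8 12 16 4] head=3 tail=2 count=3
After op 10 (write(6)): arr=[8 12 6 4] head=3 tail=3 count=4
After op 11 (write(18)): arr=[8 12 6 18] head=0 tail=0 count=4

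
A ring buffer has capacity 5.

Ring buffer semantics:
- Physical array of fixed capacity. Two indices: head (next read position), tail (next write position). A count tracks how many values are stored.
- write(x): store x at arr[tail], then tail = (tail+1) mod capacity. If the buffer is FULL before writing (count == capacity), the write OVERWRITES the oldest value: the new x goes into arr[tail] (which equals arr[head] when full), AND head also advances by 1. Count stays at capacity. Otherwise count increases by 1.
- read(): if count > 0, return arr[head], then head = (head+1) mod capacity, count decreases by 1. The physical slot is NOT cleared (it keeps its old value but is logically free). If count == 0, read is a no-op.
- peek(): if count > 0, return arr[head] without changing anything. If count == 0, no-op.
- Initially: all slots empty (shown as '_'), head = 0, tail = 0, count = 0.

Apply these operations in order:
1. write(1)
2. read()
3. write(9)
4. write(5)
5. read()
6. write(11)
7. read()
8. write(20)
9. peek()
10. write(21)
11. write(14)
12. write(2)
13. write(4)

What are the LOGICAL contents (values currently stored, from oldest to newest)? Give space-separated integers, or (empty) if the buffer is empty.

After op 1 (write(1)): arr=[1 _ _ _ _] head=0 tail=1 count=1
After op 2 (read()): arr=[1 _ _ _ _] head=1 tail=1 count=0
After op 3 (write(9)): arr=[1 9 _ _ _] head=1 tail=2 count=1
After op 4 (write(5)): arr=[1 9 5 _ _] head=1 tail=3 count=2
After op 5 (read()): arr=[1 9 5 _ _] head=2 tail=3 count=1
After op 6 (write(11)): arr=[1 9 5 11 _] head=2 tail=4 count=2
After op 7 (read()): arr=[1 9 5 11 _] head=3 tail=4 count=1
After op 8 (write(20)): arr=[1 9 5 11 20] head=3 tail=0 count=2
After op 9 (peek()): arr=[1 9 5 11 20] head=3 tail=0 count=2
After op 10 (write(21)): arr=[21 9 5 11 20] head=3 tail=1 count=3
After op 11 (write(14)): arr=[21 14 5 11 20] head=3 tail=2 count=4
After op 12 (write(2)): arr=[21 14 2 11 20] head=3 tail=3 count=5
After op 13 (write(4)): arr=[21 14 2 4 20] head=4 tail=4 count=5

Answer: 20 21 14 2 4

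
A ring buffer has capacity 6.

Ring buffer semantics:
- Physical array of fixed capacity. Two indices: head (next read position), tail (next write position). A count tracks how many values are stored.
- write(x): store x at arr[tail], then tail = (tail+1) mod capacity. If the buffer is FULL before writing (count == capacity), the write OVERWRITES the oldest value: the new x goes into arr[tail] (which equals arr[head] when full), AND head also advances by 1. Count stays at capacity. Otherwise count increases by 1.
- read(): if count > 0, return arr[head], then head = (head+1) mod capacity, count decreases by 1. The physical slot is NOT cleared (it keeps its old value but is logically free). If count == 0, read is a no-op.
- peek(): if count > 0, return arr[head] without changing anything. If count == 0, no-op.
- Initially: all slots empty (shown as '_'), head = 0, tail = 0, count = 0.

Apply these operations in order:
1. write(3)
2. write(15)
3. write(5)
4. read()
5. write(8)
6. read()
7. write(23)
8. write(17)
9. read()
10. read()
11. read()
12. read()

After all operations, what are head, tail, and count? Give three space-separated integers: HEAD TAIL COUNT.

Answer: 0 0 0

Derivation:
After op 1 (write(3)): arr=[3 _ _ _ _ _] head=0 tail=1 count=1
After op 2 (write(15)): arr=[3 15 _ _ _ _] head=0 tail=2 count=2
After op 3 (write(5)): arr=[3 15 5 _ _ _] head=0 tail=3 count=3
After op 4 (read()): arr=[3 15 5 _ _ _] head=1 tail=3 count=2
After op 5 (write(8)): arr=[3 15 5 8 _ _] head=1 tail=4 count=3
After op 6 (read()): arr=[3 15 5 8 _ _] head=2 tail=4 count=2
After op 7 (write(23)): arr=[3 15 5 8 23 _] head=2 tail=5 count=3
After op 8 (write(17)): arr=[3 15 5 8 23 17] head=2 tail=0 count=4
After op 9 (read()): arr=[3 15 5 8 23 17] head=3 tail=0 count=3
After op 10 (read()): arr=[3 15 5 8 23 17] head=4 tail=0 count=2
After op 11 (read()): arr=[3 15 5 8 23 17] head=5 tail=0 count=1
After op 12 (read()): arr=[3 15 5 8 23 17] head=0 tail=0 count=0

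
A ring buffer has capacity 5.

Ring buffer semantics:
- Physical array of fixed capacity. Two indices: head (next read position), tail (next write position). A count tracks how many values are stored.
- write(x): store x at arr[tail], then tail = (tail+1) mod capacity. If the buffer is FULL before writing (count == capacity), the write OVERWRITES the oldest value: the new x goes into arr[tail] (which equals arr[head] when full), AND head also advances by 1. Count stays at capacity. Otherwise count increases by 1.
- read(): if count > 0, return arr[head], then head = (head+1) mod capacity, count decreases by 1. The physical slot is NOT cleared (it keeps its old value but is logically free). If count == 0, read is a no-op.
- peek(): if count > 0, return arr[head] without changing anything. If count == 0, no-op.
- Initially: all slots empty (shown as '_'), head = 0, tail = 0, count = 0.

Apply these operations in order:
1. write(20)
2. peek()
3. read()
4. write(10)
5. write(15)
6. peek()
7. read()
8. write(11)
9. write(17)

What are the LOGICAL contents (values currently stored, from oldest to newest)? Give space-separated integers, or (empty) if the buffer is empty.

Answer: 15 11 17

Derivation:
After op 1 (write(20)): arr=[20 _ _ _ _] head=0 tail=1 count=1
After op 2 (peek()): arr=[20 _ _ _ _] head=0 tail=1 count=1
After op 3 (read()): arr=[20 _ _ _ _] head=1 tail=1 count=0
After op 4 (write(10)): arr=[20 10 _ _ _] head=1 tail=2 count=1
After op 5 (write(15)): arr=[20 10 15 _ _] head=1 tail=3 count=2
After op 6 (peek()): arr=[20 10 15 _ _] head=1 tail=3 count=2
After op 7 (read()): arr=[20 10 15 _ _] head=2 tail=3 count=1
After op 8 (write(11)): arr=[20 10 15 11 _] head=2 tail=4 count=2
After op 9 (write(17)): arr=[20 10 15 11 17] head=2 tail=0 count=3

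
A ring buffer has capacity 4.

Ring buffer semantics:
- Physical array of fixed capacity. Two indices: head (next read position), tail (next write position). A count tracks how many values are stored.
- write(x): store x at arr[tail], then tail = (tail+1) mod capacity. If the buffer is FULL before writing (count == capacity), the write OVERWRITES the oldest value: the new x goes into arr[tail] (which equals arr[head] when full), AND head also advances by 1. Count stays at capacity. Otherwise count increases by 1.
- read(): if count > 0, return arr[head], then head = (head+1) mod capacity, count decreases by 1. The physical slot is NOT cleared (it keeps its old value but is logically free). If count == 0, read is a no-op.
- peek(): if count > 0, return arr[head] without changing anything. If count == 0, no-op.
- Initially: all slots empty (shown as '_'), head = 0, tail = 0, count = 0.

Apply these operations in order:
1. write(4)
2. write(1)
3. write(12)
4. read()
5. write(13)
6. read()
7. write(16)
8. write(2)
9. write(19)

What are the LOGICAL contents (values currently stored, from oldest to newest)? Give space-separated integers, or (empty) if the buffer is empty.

After op 1 (write(4)): arr=[4 _ _ _] head=0 tail=1 count=1
After op 2 (write(1)): arr=[4 1 _ _] head=0 tail=2 count=2
After op 3 (write(12)): arr=[4 1 12 _] head=0 tail=3 count=3
After op 4 (read()): arr=[4 1 12 _] head=1 tail=3 count=2
After op 5 (write(13)): arr=[4 1 12 13] head=1 tail=0 count=3
After op 6 (read()): arr=[4 1 12 13] head=2 tail=0 count=2
After op 7 (write(16)): arr=[16 1 12 13] head=2 tail=1 count=3
After op 8 (write(2)): arr=[16 2 12 13] head=2 tail=2 count=4
After op 9 (write(19)): arr=[16 2 19 13] head=3 tail=3 count=4

Answer: 13 16 2 19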